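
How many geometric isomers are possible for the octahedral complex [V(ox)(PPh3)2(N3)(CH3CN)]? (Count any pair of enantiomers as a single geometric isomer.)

4

Each ox is bidentate and must span two cis positions.
Working through the distinct placements yields 4 geometric isomers: PPh3 cis (3 arrangements, 2 chiral); PPh3 trans.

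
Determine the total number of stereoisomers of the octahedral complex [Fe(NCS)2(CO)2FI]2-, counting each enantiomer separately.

The six octahedral sites form three mutually perpendicular trans pairs.
Systematic placement gives 6 geometric isomers: NCS trans, CO trans; NCS cis, CO trans; NCS trans, CO cis; NCS cis, CO cis (3 arrangements, 2 chiral).
Of these, 2 lack any improper symmetry element and so occur as enantiomeric pairs, giving 6 + 2 = 8 stereoisomers in total.

8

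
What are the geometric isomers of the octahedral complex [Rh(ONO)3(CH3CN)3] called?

The six octahedral sites form three mutually perpendicular trans pairs.
The distinct arrangements are (2 in all): ONO mer; ONO fac.

fac and mer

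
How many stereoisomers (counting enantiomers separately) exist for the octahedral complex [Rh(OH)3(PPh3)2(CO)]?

3

Working through the distinct placements yields 3 geometric isomers: OH mer, PPh3 trans; OH fac, PPh3 cis; OH mer, PPh3 cis.
Each arrangement has an internal mirror plane or centre of symmetry, so none is chiral.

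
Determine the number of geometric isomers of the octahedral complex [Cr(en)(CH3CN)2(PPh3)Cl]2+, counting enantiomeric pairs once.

An octahedron has six vertices in three trans pairs; every non-trans pair is cis.
Each en is bidentate and must span two cis positions.
Working through the distinct placements yields 4 geometric isomers: CH3CN trans; CH3CN cis (3 arrangements, 2 chiral).

4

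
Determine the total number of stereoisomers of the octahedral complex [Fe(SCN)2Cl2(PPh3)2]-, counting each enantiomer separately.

6

In an octahedral complex each vertex has one trans partner and four cis neighbours.
Systematic placement gives 5 geometric isomers: SCN trans, Cl trans, PPh3 trans; SCN cis, Cl trans, PPh3 cis; SCN trans, Cl cis, PPh3 cis; SCN cis, Cl cis, PPh3 cis (chiral); SCN cis, Cl cis, PPh3 trans.
One of these lacks any improper symmetry element and so occurs as an enantiomeric pair, giving 5 + 1 = 6 stereoisomers in total.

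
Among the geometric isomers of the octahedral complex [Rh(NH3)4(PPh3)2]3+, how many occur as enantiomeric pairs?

0

In an octahedral complex each vertex has one trans partner and four cis neighbours.
There are 2 geometric isomers: PPh3 trans; PPh3 cis.
Each arrangement has an internal mirror plane or centre of symmetry, so none is chiral.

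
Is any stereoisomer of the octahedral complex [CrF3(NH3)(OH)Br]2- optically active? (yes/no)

yes

There are 4 geometric isomers: F mer (3 arrangements); F fac (chiral).
One of these lacks any improper symmetry element and so occurs as an enantiomeric pair, giving 4 + 1 = 5 stereoisomers in total.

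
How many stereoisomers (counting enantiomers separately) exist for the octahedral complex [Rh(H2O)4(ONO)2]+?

2

Systematic placement gives 2 geometric isomers: ONO trans; ONO cis.
Each arrangement has an internal mirror plane or centre of symmetry, so none is chiral.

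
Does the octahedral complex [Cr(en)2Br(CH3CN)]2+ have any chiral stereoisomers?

The six octahedral sites form three mutually perpendicular trans pairs.
Each en is bidentate and must span two cis positions.
There are 2 geometric isomers: Br and CH3CN mutually trans; Br and CH3CN mutually cis (chiral).
One of these lacks any improper symmetry element and so occurs as an enantiomeric pair, giving 2 + 1 = 3 stereoisomers in total.

yes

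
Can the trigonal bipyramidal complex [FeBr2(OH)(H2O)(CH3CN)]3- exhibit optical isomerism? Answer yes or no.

yes

A trigonal bipyramid has two axial and three equatorial sites, which are chemically inequivalent.
Placing the ligands in turn and identifying arrangements related by rotation or reflection leaves 7 distinct geometric isomers.
Of these, 3 lack any improper symmetry element and so occur as enantiomeric pairs, giving 7 + 3 = 10 stereoisomers in total.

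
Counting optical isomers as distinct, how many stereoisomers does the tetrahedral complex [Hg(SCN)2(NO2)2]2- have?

In a tetrahedral complex all four positions are equivalent and every pair of ligands is adjacent — there is no cis/trans distinction.
Only one geometric arrangement is possible.

1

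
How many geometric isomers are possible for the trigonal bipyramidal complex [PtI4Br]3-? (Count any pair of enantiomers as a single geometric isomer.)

2

In a trigonal bipyramid the two axial positions differ from the three equatorial ones.
Systematic placement gives 2 geometric isomers: Br axial; Br equatorial.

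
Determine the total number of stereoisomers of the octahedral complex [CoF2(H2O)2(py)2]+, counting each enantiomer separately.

6

The distinct arrangements are (5 in all): F trans, H2O trans, py trans; F trans, H2O cis, py cis; F cis, H2O cis, py trans; F cis, H2O cis, py cis (chiral); F cis, H2O trans, py cis.
One of these lacks any improper symmetry element and so occurs as an enantiomeric pair, giving 5 + 1 = 6 stereoisomers in total.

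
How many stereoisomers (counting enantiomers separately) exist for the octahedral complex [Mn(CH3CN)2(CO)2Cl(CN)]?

8

In an octahedral complex each vertex has one trans partner and four cis neighbours.
Working through the distinct placements yields 6 geometric isomers: CH3CN trans, CO cis; CH3CN trans, CO trans; CH3CN cis, CO cis (3 arrangements, 2 chiral); CH3CN cis, CO trans.
Of these, 2 lack any improper symmetry element and so occur as enantiomeric pairs, giving 6 + 2 = 8 stereoisomers in total.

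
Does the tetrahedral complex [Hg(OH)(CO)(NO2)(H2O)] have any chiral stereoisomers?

All four vertices of a tetrahedron are equivalent and mutually adjacent, so cis/trans isomerism cannot arise.
Only one geometric arrangement is possible; it has no improper symmetry element, so it exists as a pair of enantiomers (2 stereoisomers).

yes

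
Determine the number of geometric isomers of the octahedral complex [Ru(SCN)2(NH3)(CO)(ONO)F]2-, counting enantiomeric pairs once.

An octahedron has six vertices in three trans pairs; every non-trans pair is cis.
Placing the ligands in turn and identifying arrangements related by rotation or reflection leaves 9 distinct geometric isomers.

9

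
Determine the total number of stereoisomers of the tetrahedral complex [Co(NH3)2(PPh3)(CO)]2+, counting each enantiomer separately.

All four vertices of a tetrahedron are equivalent and mutually adjacent, so cis/trans isomerism cannot arise.
Only one geometric arrangement is possible.

1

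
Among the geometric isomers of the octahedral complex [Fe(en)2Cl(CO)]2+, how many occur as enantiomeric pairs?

In an octahedral complex each vertex has one trans partner and four cis neighbours.
Each en is bidentate and must span two cis positions.
Working through the distinct placements yields 2 geometric isomers: Cl and CO mutually trans; Cl and CO mutually cis (chiral).
One of these lacks any improper symmetry element and so occurs as an enantiomeric pair, giving 2 + 1 = 3 stereoisomers in total.

1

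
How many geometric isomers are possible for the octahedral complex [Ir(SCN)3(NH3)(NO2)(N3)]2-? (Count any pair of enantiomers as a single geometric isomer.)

An octahedron has six vertices in three trans pairs; every non-trans pair is cis.
Systematic placement gives 4 geometric isomers: SCN mer (3 arrangements); SCN fac (chiral).

4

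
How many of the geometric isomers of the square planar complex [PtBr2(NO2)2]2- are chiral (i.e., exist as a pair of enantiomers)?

In a square planar complex each vertex has one trans partner and two cis neighbours.
The distinct arrangements are (2 in all): Br cis; Br trans.
Each arrangement has an internal mirror plane or centre of symmetry, so none is chiral.

0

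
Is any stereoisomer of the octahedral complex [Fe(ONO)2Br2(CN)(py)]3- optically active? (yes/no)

yes

The six octahedral sites form three mutually perpendicular trans pairs.
Working through the distinct placements yields 6 geometric isomers: ONO cis, Br trans; ONO trans, Br trans; ONO cis, Br cis (3 arrangements, 2 chiral); ONO trans, Br cis.
Of these, 2 lack any improper symmetry element and so occur as enantiomeric pairs, giving 6 + 2 = 8 stereoisomers in total.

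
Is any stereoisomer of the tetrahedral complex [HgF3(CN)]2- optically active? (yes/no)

All four vertices of a tetrahedron are equivalent and mutually adjacent, so cis/trans isomerism cannot arise.
Only one geometric arrangement is possible.

no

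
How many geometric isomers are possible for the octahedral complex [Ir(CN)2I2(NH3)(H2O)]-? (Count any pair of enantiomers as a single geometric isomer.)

6

Working through the distinct placements yields 6 geometric isomers: CN trans, I cis; CN trans, I trans; CN cis, I cis (3 arrangements, 2 chiral); CN cis, I trans.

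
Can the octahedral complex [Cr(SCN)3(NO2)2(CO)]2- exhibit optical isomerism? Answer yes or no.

no

The distinct arrangements are (3 in all): SCN mer, NO2 cis; SCN mer, NO2 trans; SCN fac, NO2 cis.
Each arrangement has an internal mirror plane or centre of symmetry, so none is chiral.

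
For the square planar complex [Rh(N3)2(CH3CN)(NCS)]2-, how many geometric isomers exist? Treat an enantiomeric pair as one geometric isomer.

2

A square has two trans pairs of vertices; adjacent vertices are cis.
There are 2 geometric isomers: N3 cis; N3 trans.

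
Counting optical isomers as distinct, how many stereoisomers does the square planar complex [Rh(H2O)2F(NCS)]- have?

In a square planar complex each vertex has one trans partner and two cis neighbours.
Working through the distinct placements yields 2 geometric isomers: H2O cis; H2O trans.
Each arrangement has an internal mirror plane or centre of symmetry, so none is chiral.

2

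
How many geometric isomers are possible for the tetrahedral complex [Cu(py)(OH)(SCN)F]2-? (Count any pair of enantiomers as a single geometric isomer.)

All four vertices of a tetrahedron are equivalent and mutually adjacent, so cis/trans isomerism cannot arise.
Only one geometric arrangement is possible; it has no improper symmetry element, so it exists as a pair of enantiomers (2 stereoisomers).

1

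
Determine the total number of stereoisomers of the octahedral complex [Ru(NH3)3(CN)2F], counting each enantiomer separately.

An octahedron has six vertices in three trans pairs; every non-trans pair is cis.
Systematic placement gives 3 geometric isomers: NH3 mer, CN trans; NH3 mer, CN cis; NH3 fac, CN cis.
Each arrangement has an internal mirror plane or centre of symmetry, so none is chiral.

3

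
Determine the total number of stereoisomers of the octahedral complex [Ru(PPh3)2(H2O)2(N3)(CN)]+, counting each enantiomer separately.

The six octahedral sites form three mutually perpendicular trans pairs.
The distinct arrangements are (6 in all): PPh3 trans, H2O cis; PPh3 cis, H2O cis (3 arrangements, 2 chiral); PPh3 trans, H2O trans; PPh3 cis, H2O trans.
Of these, 2 lack any improper symmetry element and so occur as enantiomeric pairs, giving 6 + 2 = 8 stereoisomers in total.

8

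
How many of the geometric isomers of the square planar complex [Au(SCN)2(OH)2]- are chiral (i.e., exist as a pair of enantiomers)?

0

A square has two trans pairs of vertices; adjacent vertices are cis.
Working through the distinct placements yields 2 geometric isomers: SCN cis; SCN trans.
Each arrangement has an internal mirror plane or centre of symmetry, so none is chiral.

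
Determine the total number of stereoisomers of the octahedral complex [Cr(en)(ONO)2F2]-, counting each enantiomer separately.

4

The six octahedral sites form three mutually perpendicular trans pairs.
Each en is bidentate and must span two cis positions.
The distinct arrangements are (3 in all): ONO cis, F trans; ONO cis, F cis (chiral); ONO trans, F cis.
One of these lacks any improper symmetry element and so occurs as an enantiomeric pair, giving 3 + 1 = 4 stereoisomers in total.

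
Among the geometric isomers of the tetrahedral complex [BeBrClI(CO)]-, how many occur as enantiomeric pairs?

Only one geometric arrangement is possible; it has no improper symmetry element, so it exists as a pair of enantiomers (2 stereoisomers).

1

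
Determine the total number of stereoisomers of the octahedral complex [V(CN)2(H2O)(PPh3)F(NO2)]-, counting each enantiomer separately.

In an octahedral complex each vertex has one trans partner and four cis neighbours.
Systematic enumeration (placing each ligand type in turn and discarding arrangements equivalent by rotation or reflection) gives 9 geometric isomers.
Of these, 6 lack any improper symmetry element and so occur as enantiomeric pairs, giving 9 + 6 = 15 stereoisomers in total.

15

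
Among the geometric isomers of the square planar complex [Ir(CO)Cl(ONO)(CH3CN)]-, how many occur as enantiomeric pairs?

0

A square has two trans pairs of vertices; adjacent vertices are cis.
Working through the distinct placements yields 3 geometric isomers: (CH3CN/Cl trans, CO/ONO trans); (CH3CN/ONO trans, CO/Cl trans); (CH3CN/CO trans, Cl/ONO trans).
Each arrangement has an internal mirror plane or centre of symmetry, so none is chiral.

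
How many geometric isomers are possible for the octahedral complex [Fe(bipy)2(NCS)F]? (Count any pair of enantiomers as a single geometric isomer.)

2

An octahedron has six vertices in three trans pairs; every non-trans pair is cis.
Each bipy is bidentate and must span two cis positions.
There are 2 geometric isomers: NCS and F mutually trans; NCS and F mutually cis (chiral).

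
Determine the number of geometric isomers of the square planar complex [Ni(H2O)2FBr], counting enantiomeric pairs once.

2

In a square planar complex each vertex has one trans partner and two cis neighbours.
There are 2 geometric isomers: H2O cis; H2O trans.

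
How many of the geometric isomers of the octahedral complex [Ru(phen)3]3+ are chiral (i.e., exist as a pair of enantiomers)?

1

In an octahedral complex each vertex has one trans partner and four cis neighbours.
Each phen is bidentate and must span two cis positions.
Only one geometric arrangement is possible; it has no improper symmetry element, so it exists as a pair of enantiomers (2 stereoisomers).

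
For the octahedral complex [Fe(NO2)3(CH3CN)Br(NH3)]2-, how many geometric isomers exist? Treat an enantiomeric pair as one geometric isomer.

4

An octahedron has six vertices in three trans pairs; every non-trans pair is cis.
Working through the distinct placements yields 4 geometric isomers: NO2 mer (3 arrangements); NO2 fac (chiral).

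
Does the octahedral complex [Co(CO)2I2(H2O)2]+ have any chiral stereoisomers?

yes

In an octahedral complex each vertex has one trans partner and four cis neighbours.
The distinct arrangements are (5 in all): CO trans, I trans, H2O trans; CO trans, I cis, H2O cis; CO cis, I trans, H2O cis; CO cis, I cis, H2O cis (chiral); CO cis, I cis, H2O trans.
One of these lacks any improper symmetry element and so occurs as an enantiomeric pair, giving 5 + 1 = 6 stereoisomers in total.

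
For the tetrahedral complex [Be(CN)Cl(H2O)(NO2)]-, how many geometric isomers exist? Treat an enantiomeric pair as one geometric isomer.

In a tetrahedral complex all four positions are equivalent and every pair of ligands is adjacent — there is no cis/trans distinction.
Only one geometric arrangement is possible; it has no improper symmetry element, so it exists as a pair of enantiomers (2 stereoisomers).

1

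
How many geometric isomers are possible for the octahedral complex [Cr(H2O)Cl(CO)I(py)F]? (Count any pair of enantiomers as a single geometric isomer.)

15

In an octahedral complex each vertex has one trans partner and four cis neighbours.
Placing the ligands in turn and identifying arrangements related by rotation or reflection leaves 15 distinct geometric isomers.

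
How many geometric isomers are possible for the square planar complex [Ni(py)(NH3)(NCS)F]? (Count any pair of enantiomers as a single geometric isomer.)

3

A square has two trans pairs of vertices; adjacent vertices are cis.
Working through the distinct placements yields 3 geometric isomers: (F/NH3 trans, NCS/py trans); (F/py trans, NCS/NH3 trans); (F/NCS trans, NH3/py trans).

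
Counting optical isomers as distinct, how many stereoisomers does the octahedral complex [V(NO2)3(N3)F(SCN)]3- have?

5

In an octahedral complex each vertex has one trans partner and four cis neighbours.
Working through the distinct placements yields 4 geometric isomers: NO2 mer (3 arrangements); NO2 fac (chiral).
One of these lacks any improper symmetry element and so occurs as an enantiomeric pair, giving 4 + 1 = 5 stereoisomers in total.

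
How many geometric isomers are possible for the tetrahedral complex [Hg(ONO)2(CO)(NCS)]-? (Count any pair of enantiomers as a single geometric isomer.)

1

Only one geometric arrangement is possible.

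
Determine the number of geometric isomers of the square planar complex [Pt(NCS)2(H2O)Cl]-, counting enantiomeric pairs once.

Systematic placement gives 2 geometric isomers: NCS cis; NCS trans.

2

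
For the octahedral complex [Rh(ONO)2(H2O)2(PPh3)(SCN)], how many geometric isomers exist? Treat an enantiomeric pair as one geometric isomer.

6

An octahedron has six vertices in three trans pairs; every non-trans pair is cis.
Working through the distinct placements yields 6 geometric isomers: ONO trans, H2O trans; ONO cis, H2O trans; ONO cis, H2O cis (3 arrangements, 2 chiral); ONO trans, H2O cis.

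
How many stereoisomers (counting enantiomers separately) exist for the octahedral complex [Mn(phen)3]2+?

2

The six octahedral sites form three mutually perpendicular trans pairs.
Each phen is bidentate and must span two cis positions.
Only one geometric arrangement is possible; it has no improper symmetry element, so it exists as a pair of enantiomers (2 stereoisomers).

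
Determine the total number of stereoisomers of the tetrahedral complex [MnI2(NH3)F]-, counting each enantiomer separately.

All four vertices of a tetrahedron are equivalent and mutually adjacent, so cis/trans isomerism cannot arise.
Only one geometric arrangement is possible.

1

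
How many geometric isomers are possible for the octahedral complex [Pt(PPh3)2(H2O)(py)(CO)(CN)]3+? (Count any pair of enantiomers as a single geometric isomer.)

An octahedron has six vertices in three trans pairs; every non-trans pair is cis.
Exhaustive case analysis gives 9 geometric isomers.

9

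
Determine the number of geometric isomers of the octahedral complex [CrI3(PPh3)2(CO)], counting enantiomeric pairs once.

There are 3 geometric isomers: I mer, PPh3 trans; I fac, PPh3 cis; I mer, PPh3 cis.

3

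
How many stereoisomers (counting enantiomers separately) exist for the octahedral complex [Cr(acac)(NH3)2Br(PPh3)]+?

6

The six octahedral sites form three mutually perpendicular trans pairs.
Each acac is bidentate and must span two cis positions.
The distinct arrangements are (4 in all): NH3 cis (3 arrangements, 2 chiral); NH3 trans.
Of these, 2 lack any improper symmetry element and so occur as enantiomeric pairs, giving 4 + 2 = 6 stereoisomers in total.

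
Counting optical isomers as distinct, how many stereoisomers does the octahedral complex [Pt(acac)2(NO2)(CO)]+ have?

3

Each acac is bidentate and must span two cis positions.
Working through the distinct placements yields 2 geometric isomers: NO2 and CO mutually trans; NO2 and CO mutually cis (chiral).
One of these lacks any improper symmetry element and so occurs as an enantiomeric pair, giving 2 + 1 = 3 stereoisomers in total.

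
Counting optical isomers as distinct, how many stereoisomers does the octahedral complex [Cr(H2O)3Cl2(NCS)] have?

In an octahedral complex each vertex has one trans partner and four cis neighbours.
The distinct arrangements are (3 in all): H2O mer, Cl trans; H2O fac, Cl cis; H2O mer, Cl cis.
Each arrangement has an internal mirror plane or centre of symmetry, so none is chiral.

3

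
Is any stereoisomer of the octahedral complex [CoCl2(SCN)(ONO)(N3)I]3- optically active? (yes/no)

yes

Systematic enumeration (placing each ligand type in turn and discarding arrangements equivalent by rotation or reflection) gives 9 geometric isomers.
Of these, 6 lack any improper symmetry element and so occur as enantiomeric pairs, giving 9 + 6 = 15 stereoisomers in total.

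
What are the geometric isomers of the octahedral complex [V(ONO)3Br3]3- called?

An octahedron has six vertices in three trans pairs; every non-trans pair is cis.
There are 2 geometric isomers: ONO mer; ONO fac.

fac and mer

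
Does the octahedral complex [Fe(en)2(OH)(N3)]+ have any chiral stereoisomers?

The six octahedral sites form three mutually perpendicular trans pairs.
Each en is bidentate and must span two cis positions.
Working through the distinct placements yields 2 geometric isomers: OH and N3 mutually trans; OH and N3 mutually cis (chiral).
One of these lacks any improper symmetry element and so occurs as an enantiomeric pair, giving 2 + 1 = 3 stereoisomers in total.

yes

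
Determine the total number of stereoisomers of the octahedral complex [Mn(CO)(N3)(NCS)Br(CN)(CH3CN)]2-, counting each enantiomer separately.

30

In an octahedral complex each vertex has one trans partner and four cis neighbours.
Placing the ligands in turn and identifying arrangements related by rotation or reflection leaves 15 distinct geometric isomers.
Of these, 15 lack any improper symmetry element and so occur as enantiomeric pairs, giving 15 + 15 = 30 stereoisomers in total.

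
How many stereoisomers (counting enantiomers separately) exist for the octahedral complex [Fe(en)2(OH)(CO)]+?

3

An octahedron has six vertices in three trans pairs; every non-trans pair is cis.
Each en is bidentate and must span two cis positions.
Systematic placement gives 2 geometric isomers: OH and CO mutually trans; OH and CO mutually cis (chiral).
One of these lacks any improper symmetry element and so occurs as an enantiomeric pair, giving 2 + 1 = 3 stereoisomers in total.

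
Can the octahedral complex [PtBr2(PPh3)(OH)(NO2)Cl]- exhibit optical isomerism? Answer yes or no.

yes

An octahedron has six vertices in three trans pairs; every non-trans pair is cis.
Exhaustive case analysis gives 9 geometric isomers.
Of these, 6 lack any improper symmetry element and so occur as enantiomeric pairs, giving 9 + 6 = 15 stereoisomers in total.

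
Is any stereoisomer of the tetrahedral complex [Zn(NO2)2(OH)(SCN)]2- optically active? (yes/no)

In a tetrahedral complex all four positions are equivalent and every pair of ligands is adjacent — there is no cis/trans distinction.
Only one geometric arrangement is possible.

no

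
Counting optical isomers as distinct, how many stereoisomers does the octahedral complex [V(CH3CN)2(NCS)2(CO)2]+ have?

6

In an octahedral complex each vertex has one trans partner and four cis neighbours.
There are 5 geometric isomers: CH3CN trans, NCS trans, CO trans; CH3CN trans, NCS cis, CO cis; CH3CN cis, NCS trans, CO cis; CH3CN cis, NCS cis, CO cis (chiral); CH3CN cis, NCS cis, CO trans.
One of these lacks any improper symmetry element and so occurs as an enantiomeric pair, giving 5 + 1 = 6 stereoisomers in total.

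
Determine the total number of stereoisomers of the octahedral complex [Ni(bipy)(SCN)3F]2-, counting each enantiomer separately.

Each bipy is bidentate and must span two cis positions.
Working through the distinct placements yields 2 geometric isomers: SCN fac; SCN mer.
Each arrangement has an internal mirror plane or centre of symmetry, so none is chiral.

2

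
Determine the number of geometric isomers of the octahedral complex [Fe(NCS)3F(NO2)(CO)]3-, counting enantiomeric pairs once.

4

In an octahedral complex each vertex has one trans partner and four cis neighbours.
Working through the distinct placements yields 4 geometric isomers: NCS mer (3 arrangements); NCS fac (chiral).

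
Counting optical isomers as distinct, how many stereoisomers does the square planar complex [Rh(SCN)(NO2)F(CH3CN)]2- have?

3

In a square planar complex each vertex has one trans partner and two cis neighbours.
Systematic placement gives 3 geometric isomers: (CH3CN/NO2 trans, F/SCN trans); (CH3CN/SCN trans, F/NO2 trans); (CH3CN/F trans, NO2/SCN trans).
Each arrangement has an internal mirror plane or centre of symmetry, so none is chiral.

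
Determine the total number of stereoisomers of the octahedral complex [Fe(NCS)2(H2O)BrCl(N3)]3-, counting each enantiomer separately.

15

In an octahedral complex each vertex has one trans partner and four cis neighbours.
Systematic enumeration (placing each ligand type in turn and discarding arrangements equivalent by rotation or reflection) gives 9 geometric isomers.
Of these, 6 lack any improper symmetry element and so occur as enantiomeric pairs, giving 9 + 6 = 15 stereoisomers in total.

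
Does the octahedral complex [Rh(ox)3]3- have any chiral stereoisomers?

The six octahedral sites form three mutually perpendicular trans pairs.
Each ox is bidentate and must span two cis positions.
Only one geometric arrangement is possible; it has no improper symmetry element, so it exists as a pair of enantiomers (2 stereoisomers).

yes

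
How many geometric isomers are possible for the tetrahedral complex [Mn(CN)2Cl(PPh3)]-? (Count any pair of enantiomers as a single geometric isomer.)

1

Only one geometric arrangement is possible.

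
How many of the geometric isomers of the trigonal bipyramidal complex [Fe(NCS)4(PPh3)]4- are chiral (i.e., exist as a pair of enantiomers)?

In a trigonal bipyramid the two axial positions differ from the three equatorial ones.
Working through the distinct placements yields 2 geometric isomers: PPh3 equatorial; PPh3 axial.
Each arrangement has an internal mirror plane or centre of symmetry, so none is chiral.

0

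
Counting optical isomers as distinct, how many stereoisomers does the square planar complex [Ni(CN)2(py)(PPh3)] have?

A square has two trans pairs of vertices; adjacent vertices are cis.
There are 2 geometric isomers: CN cis; CN trans.
Each arrangement has an internal mirror plane or centre of symmetry, so none is chiral.

2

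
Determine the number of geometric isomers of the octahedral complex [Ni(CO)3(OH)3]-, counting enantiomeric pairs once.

An octahedron has six vertices in three trans pairs; every non-trans pair is cis.
The distinct arrangements are (2 in all): CO mer; CO fac.

2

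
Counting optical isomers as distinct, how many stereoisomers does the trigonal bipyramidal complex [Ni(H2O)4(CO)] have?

In a trigonal bipyramid the two axial positions differ from the three equatorial ones.
There are 2 geometric isomers: CO axial; CO equatorial.
Each arrangement has an internal mirror plane or centre of symmetry, so none is chiral.

2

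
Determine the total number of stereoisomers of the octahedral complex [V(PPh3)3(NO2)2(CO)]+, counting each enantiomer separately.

3

In an octahedral complex each vertex has one trans partner and four cis neighbours.
The distinct arrangements are (3 in all): PPh3 mer, NO2 cis; PPh3 mer, NO2 trans; PPh3 fac, NO2 cis.
Each arrangement has an internal mirror plane or centre of symmetry, so none is chiral.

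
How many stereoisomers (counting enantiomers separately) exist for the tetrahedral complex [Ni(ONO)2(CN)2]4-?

In a tetrahedral complex all four positions are equivalent and every pair of ligands is adjacent — there is no cis/trans distinction.
Only one geometric arrangement is possible.

1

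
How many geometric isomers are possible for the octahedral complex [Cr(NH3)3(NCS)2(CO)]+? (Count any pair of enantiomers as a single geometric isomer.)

An octahedron has six vertices in three trans pairs; every non-trans pair is cis.
Working through the distinct placements yields 3 geometric isomers: NH3 mer, NCS cis; NH3 mer, NCS trans; NH3 fac, NCS cis.

3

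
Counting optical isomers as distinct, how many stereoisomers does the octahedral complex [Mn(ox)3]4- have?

2

In an octahedral complex each vertex has one trans partner and four cis neighbours.
Each ox is bidentate and must span two cis positions.
Only one geometric arrangement is possible; it has no improper symmetry element, so it exists as a pair of enantiomers (2 stereoisomers).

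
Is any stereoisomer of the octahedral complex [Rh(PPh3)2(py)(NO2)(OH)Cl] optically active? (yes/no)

yes

An octahedron has six vertices in three trans pairs; every non-trans pair is cis.
Placing the ligands in turn and identifying arrangements related by rotation or reflection leaves 9 distinct geometric isomers.
Of these, 6 lack any improper symmetry element and so occur as enantiomeric pairs, giving 9 + 6 = 15 stereoisomers in total.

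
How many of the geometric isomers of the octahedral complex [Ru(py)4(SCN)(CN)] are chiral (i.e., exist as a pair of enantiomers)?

0

There are 2 geometric isomers: SCN and CN mutually trans; SCN and CN mutually cis.
Each arrangement has an internal mirror plane or centre of symmetry, so none is chiral.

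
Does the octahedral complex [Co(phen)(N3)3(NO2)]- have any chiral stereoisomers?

no

An octahedron has six vertices in three trans pairs; every non-trans pair is cis.
Each phen is bidentate and must span two cis positions.
Working through the distinct placements yields 2 geometric isomers: N3 mer; N3 fac.
Each arrangement has an internal mirror plane or centre of symmetry, so none is chiral.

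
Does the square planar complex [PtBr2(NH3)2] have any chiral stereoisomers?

no

Working through the distinct placements yields 2 geometric isomers: Br cis; Br trans.
Each arrangement has an internal mirror plane or centre of symmetry, so none is chiral.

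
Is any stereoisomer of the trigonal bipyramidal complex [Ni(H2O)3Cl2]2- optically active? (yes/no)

no

In a trigonal bipyramid the two axial positions differ from the three equatorial ones.
Systematic placement gives 3 geometric isomers: Cl both axial; Cl one axial, one equatorial; Cl both equatorial.
Each arrangement has an internal mirror plane or centre of symmetry, so none is chiral.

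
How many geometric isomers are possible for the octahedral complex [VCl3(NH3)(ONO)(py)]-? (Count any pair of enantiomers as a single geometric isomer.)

An octahedron has six vertices in three trans pairs; every non-trans pair is cis.
There are 4 geometric isomers: Cl mer (3 arrangements); Cl fac (chiral).

4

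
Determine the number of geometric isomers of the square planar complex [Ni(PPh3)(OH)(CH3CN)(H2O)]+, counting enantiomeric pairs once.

Working through the distinct placements yields 3 geometric isomers: (CH3CN/OH trans, H2O/PPh3 trans); (CH3CN/PPh3 trans, H2O/OH trans); (CH3CN/H2O trans, OH/PPh3 trans).

3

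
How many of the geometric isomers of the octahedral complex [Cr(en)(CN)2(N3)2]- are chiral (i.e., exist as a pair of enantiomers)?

The six octahedral sites form three mutually perpendicular trans pairs.
Each en is bidentate and must span two cis positions.
There are 3 geometric isomers: CN trans, N3 cis; CN cis, N3 cis (chiral); CN cis, N3 trans.
One of these lacks any improper symmetry element and so occurs as an enantiomeric pair, giving 3 + 1 = 4 stereoisomers in total.

1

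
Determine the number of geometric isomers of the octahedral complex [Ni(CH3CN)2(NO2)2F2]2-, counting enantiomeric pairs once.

An octahedron has six vertices in three trans pairs; every non-trans pair is cis.
Systematic placement gives 5 geometric isomers: CH3CN trans, NO2 trans, F trans; CH3CN trans, NO2 cis, F cis; CH3CN cis, NO2 trans, F cis; CH3CN cis, NO2 cis, F cis (chiral); CH3CN cis, NO2 cis, F trans.

5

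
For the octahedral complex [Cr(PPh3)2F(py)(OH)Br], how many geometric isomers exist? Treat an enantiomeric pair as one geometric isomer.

The six octahedral sites form three mutually perpendicular trans pairs.
Systematic enumeration (placing each ligand type in turn and discarding arrangements equivalent by rotation or reflection) gives 9 geometric isomers.

9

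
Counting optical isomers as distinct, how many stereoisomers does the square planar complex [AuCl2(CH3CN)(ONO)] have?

2

A square has two trans pairs of vertices; adjacent vertices are cis.
The distinct arrangements are (2 in all): Cl cis; Cl trans.
Each arrangement has an internal mirror plane or centre of symmetry, so none is chiral.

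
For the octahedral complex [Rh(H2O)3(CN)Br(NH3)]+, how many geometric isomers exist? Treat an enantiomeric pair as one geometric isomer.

The six octahedral sites form three mutually perpendicular trans pairs.
There are 4 geometric isomers: H2O mer (3 arrangements); H2O fac (chiral).

4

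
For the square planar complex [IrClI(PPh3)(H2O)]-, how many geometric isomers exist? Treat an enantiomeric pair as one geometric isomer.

3

A square has two trans pairs of vertices; adjacent vertices are cis.
There are 3 geometric isomers: (Cl/I trans, H2O/PPh3 trans); (Cl/PPh3 trans, H2O/I trans); (Cl/H2O trans, I/PPh3 trans).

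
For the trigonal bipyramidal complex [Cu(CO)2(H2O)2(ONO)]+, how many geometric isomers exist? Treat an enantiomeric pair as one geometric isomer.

A trigonal bipyramid has two axial and three equatorial sites, which are chemically inequivalent.
Placing the ligands in turn and identifying arrangements related by rotation or reflection leaves 5 distinct geometric isomers.

5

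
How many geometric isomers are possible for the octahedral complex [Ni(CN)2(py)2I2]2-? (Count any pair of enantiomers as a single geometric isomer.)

5

An octahedron has six vertices in three trans pairs; every non-trans pair is cis.
The distinct arrangements are (5 in all): CN trans, py trans, I trans; CN trans, py cis, I cis; CN cis, py trans, I cis; CN cis, py cis, I cis (chiral); CN cis, py cis, I trans.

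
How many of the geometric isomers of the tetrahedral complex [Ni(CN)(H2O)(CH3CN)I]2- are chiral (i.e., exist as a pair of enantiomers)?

1

In a tetrahedral complex all four positions are equivalent and every pair of ligands is adjacent — there is no cis/trans distinction.
Only one geometric arrangement is possible; it has no improper symmetry element, so it exists as a pair of enantiomers (2 stereoisomers).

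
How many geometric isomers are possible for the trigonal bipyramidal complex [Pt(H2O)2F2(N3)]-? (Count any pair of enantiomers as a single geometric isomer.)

5

In a trigonal bipyramid the two axial positions differ from the three equatorial ones.
Systematic enumeration (placing each ligand type in turn and discarding arrangements equivalent by rotation or reflection) gives 5 geometric isomers.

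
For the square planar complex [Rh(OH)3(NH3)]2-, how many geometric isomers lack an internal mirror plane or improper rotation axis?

0

A square has two trans pairs of vertices; adjacent vertices are cis.
Only one geometric arrangement is possible.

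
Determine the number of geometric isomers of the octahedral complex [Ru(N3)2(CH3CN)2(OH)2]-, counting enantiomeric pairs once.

5

In an octahedral complex each vertex has one trans partner and four cis neighbours.
Working through the distinct placements yields 5 geometric isomers: N3 trans, CH3CN trans, OH trans; N3 cis, CH3CN trans, OH cis; N3 cis, CH3CN cis, OH trans; N3 cis, CH3CN cis, OH cis (chiral); N3 trans, CH3CN cis, OH cis.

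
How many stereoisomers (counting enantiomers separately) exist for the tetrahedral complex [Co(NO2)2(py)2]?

1

All four vertices of a tetrahedron are equivalent and mutually adjacent, so cis/trans isomerism cannot arise.
Only one geometric arrangement is possible.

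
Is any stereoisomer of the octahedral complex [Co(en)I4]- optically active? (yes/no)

Each en is bidentate and must span two cis positions.
Only one geometric arrangement is possible.

no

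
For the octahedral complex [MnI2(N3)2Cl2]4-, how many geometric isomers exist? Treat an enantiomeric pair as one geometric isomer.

5

There are 5 geometric isomers: I trans, N3 trans, Cl trans; I cis, N3 cis, Cl trans; I cis, N3 trans, Cl cis; I cis, N3 cis, Cl cis (chiral); I trans, N3 cis, Cl cis.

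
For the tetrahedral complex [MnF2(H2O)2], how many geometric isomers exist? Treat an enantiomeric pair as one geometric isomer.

1

Only one geometric arrangement is possible.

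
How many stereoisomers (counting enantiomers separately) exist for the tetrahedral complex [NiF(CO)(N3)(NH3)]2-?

2

Only one geometric arrangement is possible; it has no improper symmetry element, so it exists as a pair of enantiomers (2 stereoisomers).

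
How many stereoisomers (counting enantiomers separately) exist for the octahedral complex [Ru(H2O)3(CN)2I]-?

3

An octahedron has six vertices in three trans pairs; every non-trans pair is cis.
The distinct arrangements are (3 in all): H2O mer, CN trans; H2O fac, CN cis; H2O mer, CN cis.
Each arrangement has an internal mirror plane or centre of symmetry, so none is chiral.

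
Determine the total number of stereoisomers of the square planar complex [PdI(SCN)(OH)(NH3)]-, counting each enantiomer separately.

In a square planar complex each vertex has one trans partner and two cis neighbours.
Systematic placement gives 3 geometric isomers: (I/OH trans, NH3/SCN trans); (I/SCN trans, NH3/OH trans); (I/NH3 trans, OH/SCN trans).
Each arrangement has an internal mirror plane or centre of symmetry, so none is chiral.

3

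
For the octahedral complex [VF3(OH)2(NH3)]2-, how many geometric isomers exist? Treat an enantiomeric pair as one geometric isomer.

The distinct arrangements are (3 in all): F mer, OH trans; F mer, OH cis; F fac, OH cis.

3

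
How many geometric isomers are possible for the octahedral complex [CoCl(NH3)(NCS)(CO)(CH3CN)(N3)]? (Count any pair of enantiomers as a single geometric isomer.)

15

Placing the ligands in turn and identifying arrangements related by rotation or reflection leaves 15 distinct geometric isomers.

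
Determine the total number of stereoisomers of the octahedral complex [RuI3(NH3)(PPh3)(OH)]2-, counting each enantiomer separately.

5

In an octahedral complex each vertex has one trans partner and four cis neighbours.
The distinct arrangements are (4 in all): I mer (3 arrangements); I fac (chiral).
One of these lacks any improper symmetry element and so occurs as an enantiomeric pair, giving 4 + 1 = 5 stereoisomers in total.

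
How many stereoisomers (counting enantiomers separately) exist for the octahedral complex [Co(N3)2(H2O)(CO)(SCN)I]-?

Systematic enumeration (placing each ligand type in turn and discarding arrangements equivalent by rotation or reflection) gives 9 geometric isomers.
Of these, 6 lack any improper symmetry element and so occur as enantiomeric pairs, giving 9 + 6 = 15 stereoisomers in total.

15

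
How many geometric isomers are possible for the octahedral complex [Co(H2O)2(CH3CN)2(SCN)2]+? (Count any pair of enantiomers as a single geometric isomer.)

In an octahedral complex each vertex has one trans partner and four cis neighbours.
Working through the distinct placements yields 5 geometric isomers: H2O trans, CH3CN trans, SCN trans; H2O cis, CH3CN trans, SCN cis; H2O cis, CH3CN cis, SCN trans; H2O cis, CH3CN cis, SCN cis (chiral); H2O trans, CH3CN cis, SCN cis.

5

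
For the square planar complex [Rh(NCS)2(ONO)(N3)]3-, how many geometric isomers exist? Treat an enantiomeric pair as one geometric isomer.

2

In a square planar complex each vertex has one trans partner and two cis neighbours.
Working through the distinct placements yields 2 geometric isomers: NCS cis; NCS trans.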